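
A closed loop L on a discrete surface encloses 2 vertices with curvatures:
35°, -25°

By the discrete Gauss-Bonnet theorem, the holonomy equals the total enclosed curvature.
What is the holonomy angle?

Holonomy = total enclosed curvature = 35° + (-25°) = 10°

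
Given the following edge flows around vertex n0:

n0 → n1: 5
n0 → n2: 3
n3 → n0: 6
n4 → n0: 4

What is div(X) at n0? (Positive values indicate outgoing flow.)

Divergence = sum of outgoing flows = 5 + 3 + (-6) + (-4) = -2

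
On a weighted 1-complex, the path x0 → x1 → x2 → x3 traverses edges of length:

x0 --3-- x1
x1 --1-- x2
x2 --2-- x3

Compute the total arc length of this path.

Arc length = 3 + 1 + 2 = 6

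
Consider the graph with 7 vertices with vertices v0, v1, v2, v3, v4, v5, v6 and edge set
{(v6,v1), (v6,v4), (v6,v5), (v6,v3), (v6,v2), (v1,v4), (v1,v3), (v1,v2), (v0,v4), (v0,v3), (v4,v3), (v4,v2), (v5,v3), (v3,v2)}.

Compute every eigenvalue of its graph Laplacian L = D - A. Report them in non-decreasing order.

Degrees: deg(v0) = 2, deg(v1) = 4, deg(v2) = 4, deg(v3) = 6, deg(v4) = 5, deg(v5) = 2, deg(v6) = 5.
L = D − A with rows/columns ordered (v0, v1, v2, v3, v4, v5, v6):
  [ 2,  0,  0, -1, -1,  0,  0]
  [ 0,  4, -1, -1, -1,  0, -1]
  [ 0, -1,  4, -1, -1,  0, -1]
  [-1, -1, -1,  6, -1, -1, -1]
  [-1, -1, -1, -1,  5,  0, -1]
  [ 0,  0,  0, -1,  0,  2, -1]
  [ 0, -1, -1, -1, -1, -1,  5]
Characteristic polynomial: det(λI − L) = λ(λ² − 8λ + 11)(λ² − 8λ + 13)(λ − 5)(λ − 7).
Roots: λ = 0; (λ² − 8λ + 11) = 0 ⇒ λ = 4 ± √5 ≈ 1.7639, 6.2361; (λ² − 8λ + 13) = 0 ⇒ λ = 4 ± √3 ≈ 2.2679, 5.7321; (λ − 5) = 0 ⇒ λ = 5; (λ − 7) = 0 ⇒ λ = 7.
(Check: the roots sum (with multiplicity) to 28, matching trace L = Σdeg = 2·14 = 28.)
Laplacian eigenvalues (increasing order): [0.0, 1.7639, 2.2679, 5.0, 5.7321, 6.2361, 7.0]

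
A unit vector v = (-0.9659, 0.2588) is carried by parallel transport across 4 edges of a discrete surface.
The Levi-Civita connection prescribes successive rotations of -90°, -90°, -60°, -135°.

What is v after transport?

Total rotation: (-90°) + (-90°) + (-60°) + (-135°) = -375° ≡ -15° (mod 360°). Final vector: (-0.8660, 0.5000)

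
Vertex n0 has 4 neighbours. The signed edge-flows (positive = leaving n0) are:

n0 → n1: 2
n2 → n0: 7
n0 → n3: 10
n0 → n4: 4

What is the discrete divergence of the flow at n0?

Divergence = sum of outgoing flows = 2 + (-7) + 10 + 4 = 9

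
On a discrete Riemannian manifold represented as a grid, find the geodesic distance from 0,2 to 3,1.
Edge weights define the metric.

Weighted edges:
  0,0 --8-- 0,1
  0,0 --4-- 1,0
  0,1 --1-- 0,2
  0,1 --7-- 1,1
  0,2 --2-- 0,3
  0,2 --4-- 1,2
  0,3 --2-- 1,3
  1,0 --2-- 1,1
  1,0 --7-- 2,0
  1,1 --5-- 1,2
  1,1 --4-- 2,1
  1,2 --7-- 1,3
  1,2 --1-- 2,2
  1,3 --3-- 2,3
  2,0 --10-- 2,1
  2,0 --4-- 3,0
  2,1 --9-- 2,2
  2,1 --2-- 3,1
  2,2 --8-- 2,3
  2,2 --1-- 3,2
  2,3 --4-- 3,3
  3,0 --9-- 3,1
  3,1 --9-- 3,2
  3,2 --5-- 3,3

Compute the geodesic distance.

Shortest path: 0,2 → 0,1 → 1,1 → 2,1 → 3,1, total weight = 14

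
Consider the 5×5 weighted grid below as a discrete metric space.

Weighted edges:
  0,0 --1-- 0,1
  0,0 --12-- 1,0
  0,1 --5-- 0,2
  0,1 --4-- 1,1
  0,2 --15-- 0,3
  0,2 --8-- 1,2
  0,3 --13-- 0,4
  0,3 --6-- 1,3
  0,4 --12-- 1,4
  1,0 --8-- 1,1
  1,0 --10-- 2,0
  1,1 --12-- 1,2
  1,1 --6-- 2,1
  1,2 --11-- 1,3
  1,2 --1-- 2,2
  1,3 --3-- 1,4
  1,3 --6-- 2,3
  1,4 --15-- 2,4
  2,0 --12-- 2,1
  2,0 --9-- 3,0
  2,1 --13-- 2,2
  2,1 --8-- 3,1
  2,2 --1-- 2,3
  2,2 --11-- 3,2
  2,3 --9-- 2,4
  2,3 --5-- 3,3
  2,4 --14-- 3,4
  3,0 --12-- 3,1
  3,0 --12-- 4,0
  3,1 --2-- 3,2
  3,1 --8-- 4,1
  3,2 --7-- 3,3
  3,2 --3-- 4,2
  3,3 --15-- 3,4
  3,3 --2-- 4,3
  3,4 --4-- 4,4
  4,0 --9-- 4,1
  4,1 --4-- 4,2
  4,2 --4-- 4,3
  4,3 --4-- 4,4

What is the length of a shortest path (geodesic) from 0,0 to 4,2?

Shortest path: 0,0 → 0,1 → 1,1 → 2,1 → 3,1 → 3,2 → 4,2, total weight = 24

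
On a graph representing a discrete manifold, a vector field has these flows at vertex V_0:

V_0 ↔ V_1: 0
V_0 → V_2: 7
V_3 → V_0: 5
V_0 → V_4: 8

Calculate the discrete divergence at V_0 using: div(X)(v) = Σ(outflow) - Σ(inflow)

Divergence = sum of outgoing flows = 0 + 7 + (-5) + 8 = 10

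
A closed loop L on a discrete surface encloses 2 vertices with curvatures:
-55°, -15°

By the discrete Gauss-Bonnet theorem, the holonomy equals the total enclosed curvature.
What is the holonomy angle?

Holonomy = total enclosed curvature = (-55°) + (-15°) = -70°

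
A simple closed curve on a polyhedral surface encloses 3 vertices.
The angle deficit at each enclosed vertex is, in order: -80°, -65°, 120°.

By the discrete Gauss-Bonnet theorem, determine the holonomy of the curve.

Holonomy = total enclosed curvature = (-80°) + (-65°) + 120° = -25°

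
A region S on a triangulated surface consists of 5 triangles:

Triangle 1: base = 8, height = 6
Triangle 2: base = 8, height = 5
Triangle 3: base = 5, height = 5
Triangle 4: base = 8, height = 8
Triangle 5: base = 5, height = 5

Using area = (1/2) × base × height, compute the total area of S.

(1/2)×8×6 + (1/2)×8×5 + (1/2)×5×5 + (1/2)×8×8 + (1/2)×5×5 = 101.0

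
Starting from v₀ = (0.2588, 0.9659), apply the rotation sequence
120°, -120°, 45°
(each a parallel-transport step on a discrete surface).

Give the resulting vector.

Total rotation: 120° + (-120°) + 45° = 45°. Final vector: (-0.5000, 0.8660)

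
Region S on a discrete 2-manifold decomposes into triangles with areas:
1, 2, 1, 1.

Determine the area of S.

1 + 2 + 1 + 1 = 5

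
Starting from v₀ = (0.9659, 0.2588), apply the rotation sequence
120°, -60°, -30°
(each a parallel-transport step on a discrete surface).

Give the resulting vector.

Total rotation: 120° + (-60°) + (-30°) = 30°. Final vector: (0.7071, 0.7071)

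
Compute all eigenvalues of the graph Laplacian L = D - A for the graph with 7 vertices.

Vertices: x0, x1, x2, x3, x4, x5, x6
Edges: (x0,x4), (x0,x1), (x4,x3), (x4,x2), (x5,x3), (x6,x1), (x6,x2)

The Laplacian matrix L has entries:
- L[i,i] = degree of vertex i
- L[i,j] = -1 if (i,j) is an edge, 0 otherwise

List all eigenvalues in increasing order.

Degrees: deg(x0) = 2, deg(x1) = 2, deg(x2) = 2, deg(x3) = 2, deg(x4) = 3, deg(x5) = 1, deg(x6) = 2.
L = D − A with rows/columns ordered (x0, x1, x2, x3, x4, x5, x6):
  [ 2, -1,  0,  0, -1,  0,  0]
  [-1,  2,  0,  0,  0,  0, -1]
  [ 0,  0,  2,  0, -1,  0, -1]
  [ 0,  0,  0,  2, -1, -1,  0]
  [-1,  0, -1, -1,  3,  0,  0]
  [ 0,  0,  0, -1,  0,  1,  0]
  [ 0, -1, -1,  0,  0,  0,  2]
Characteristic polynomial: det(λI − L) = λ(λ² − 3λ + 1)(λ² − 5λ + 5)(λ² − 6λ + 7).
Roots: λ = 0; (λ² − 3λ + 1) = 0 ⇒ λ = (3 ± √5)/2 ≈ 0.382, 2.618; (λ² − 5λ + 5) = 0 ⇒ λ = (5 ± √5)/2 ≈ 1.382, 3.618; (λ² − 6λ + 7) = 0 ⇒ λ = 3 ± √2 ≈ 1.5858, 4.4142.
(Check: the roots sum (with multiplicity) to 14, matching trace L = Σdeg = 2·7 = 14.)
Laplacian eigenvalues (increasing order): [0.0, 0.382, 1.382, 1.5858, 2.618, 3.618, 4.4142]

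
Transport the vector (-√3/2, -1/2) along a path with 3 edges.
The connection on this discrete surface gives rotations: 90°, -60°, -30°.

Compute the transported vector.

Total rotation: 90° + (-60°) + (-30°) = 0°. Final vector: (-0.8660, -0.5000)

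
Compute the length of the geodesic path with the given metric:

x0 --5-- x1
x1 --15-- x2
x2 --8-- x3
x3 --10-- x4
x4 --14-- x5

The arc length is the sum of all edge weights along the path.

Arc length = 5 + 15 + 8 + 10 + 14 = 52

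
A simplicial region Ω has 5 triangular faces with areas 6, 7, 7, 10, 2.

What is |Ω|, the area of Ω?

6 + 7 + 7 + 10 + 2 = 32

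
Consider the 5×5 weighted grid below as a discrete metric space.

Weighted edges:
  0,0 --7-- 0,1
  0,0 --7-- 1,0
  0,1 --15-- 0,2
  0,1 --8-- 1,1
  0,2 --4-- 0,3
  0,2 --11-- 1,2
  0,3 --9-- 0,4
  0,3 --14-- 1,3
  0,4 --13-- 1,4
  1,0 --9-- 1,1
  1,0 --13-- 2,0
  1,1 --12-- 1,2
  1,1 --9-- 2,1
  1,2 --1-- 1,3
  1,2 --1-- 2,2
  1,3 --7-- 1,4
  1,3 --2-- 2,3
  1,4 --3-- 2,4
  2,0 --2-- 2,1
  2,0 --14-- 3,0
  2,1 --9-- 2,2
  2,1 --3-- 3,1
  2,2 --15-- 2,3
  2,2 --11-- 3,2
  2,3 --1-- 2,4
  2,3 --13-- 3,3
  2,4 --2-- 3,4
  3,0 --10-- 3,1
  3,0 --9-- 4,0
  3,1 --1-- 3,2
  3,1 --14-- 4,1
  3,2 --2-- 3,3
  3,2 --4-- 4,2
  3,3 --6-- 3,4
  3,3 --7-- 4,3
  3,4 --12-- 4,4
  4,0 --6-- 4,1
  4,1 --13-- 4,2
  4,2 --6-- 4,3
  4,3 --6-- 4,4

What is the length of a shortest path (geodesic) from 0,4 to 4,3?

Shortest path: 0,4 → 1,4 → 2,4 → 3,4 → 3,3 → 4,3, total weight = 31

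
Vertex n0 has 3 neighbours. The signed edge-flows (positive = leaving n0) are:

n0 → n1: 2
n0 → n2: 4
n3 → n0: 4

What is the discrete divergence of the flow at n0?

Divergence = sum of outgoing flows = 2 + 4 + (-4) = 2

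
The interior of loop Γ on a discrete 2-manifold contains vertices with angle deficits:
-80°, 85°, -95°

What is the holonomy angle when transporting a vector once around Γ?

Holonomy = total enclosed curvature = (-80°) + 85° + (-95°) = -90°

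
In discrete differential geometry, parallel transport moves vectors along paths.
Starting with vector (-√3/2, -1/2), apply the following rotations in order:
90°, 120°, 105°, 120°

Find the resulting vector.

Total rotation: 90° + 120° + 105° + 120° = 435° ≡ 75° (mod 360°). Final vector: (0.2588, -0.9659)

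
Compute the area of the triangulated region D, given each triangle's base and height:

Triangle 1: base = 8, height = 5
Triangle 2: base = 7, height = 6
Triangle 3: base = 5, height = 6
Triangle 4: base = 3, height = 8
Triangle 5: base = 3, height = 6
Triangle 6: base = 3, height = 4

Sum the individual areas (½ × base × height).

(1/2)×8×5 + (1/2)×7×6 + (1/2)×5×6 + (1/2)×3×8 + (1/2)×3×6 + (1/2)×3×4 = 83.0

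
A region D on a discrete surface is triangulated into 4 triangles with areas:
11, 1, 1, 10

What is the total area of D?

11 + 1 + 1 + 10 = 23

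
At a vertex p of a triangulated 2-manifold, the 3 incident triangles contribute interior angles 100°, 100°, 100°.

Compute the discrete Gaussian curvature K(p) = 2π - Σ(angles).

Sum of angles = 300°. K = 360° - 300° = 60° = π/3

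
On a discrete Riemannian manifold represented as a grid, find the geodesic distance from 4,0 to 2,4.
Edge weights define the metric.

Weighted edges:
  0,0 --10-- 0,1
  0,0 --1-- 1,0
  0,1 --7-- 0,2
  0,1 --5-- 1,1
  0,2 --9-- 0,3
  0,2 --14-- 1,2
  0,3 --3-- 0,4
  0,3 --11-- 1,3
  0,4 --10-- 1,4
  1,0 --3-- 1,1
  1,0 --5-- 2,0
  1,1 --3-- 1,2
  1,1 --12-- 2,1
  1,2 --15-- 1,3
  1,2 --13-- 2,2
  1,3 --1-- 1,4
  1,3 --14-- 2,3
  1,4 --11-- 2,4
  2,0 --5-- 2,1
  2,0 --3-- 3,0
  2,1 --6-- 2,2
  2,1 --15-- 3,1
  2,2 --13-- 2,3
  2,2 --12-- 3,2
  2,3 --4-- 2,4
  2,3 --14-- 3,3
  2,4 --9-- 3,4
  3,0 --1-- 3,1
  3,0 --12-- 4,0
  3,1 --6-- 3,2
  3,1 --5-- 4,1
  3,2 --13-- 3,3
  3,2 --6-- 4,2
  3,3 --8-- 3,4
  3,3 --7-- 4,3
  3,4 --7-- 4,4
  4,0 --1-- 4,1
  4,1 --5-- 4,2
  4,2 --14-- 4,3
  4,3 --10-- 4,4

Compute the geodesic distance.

Shortest path: 4,0 → 4,1 → 3,1 → 3,0 → 2,0 → 2,1 → 2,2 → 2,3 → 2,4, total weight = 38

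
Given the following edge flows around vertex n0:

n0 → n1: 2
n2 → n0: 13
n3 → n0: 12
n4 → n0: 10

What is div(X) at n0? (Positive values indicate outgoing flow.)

Divergence = sum of outgoing flows = 2 + (-13) + (-12) + (-10) = -33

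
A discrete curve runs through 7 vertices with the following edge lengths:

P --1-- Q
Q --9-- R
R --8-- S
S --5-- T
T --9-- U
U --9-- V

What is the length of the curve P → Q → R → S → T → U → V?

Arc length = 1 + 9 + 8 + 5 + 9 + 9 = 41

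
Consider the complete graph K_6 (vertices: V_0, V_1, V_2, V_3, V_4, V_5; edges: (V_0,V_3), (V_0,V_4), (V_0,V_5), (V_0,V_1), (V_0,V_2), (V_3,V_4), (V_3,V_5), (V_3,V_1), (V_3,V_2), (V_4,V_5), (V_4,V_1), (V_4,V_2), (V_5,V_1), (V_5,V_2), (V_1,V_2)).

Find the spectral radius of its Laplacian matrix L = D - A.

For the complete graph K_n, L = nI − J (J = all-ones matrix). J has eigenvalues n (once, eigenvector 𝟙) and 0 (multiplicity n−1), so L has eigenvalues 0 (once) and n (multiplicity n−1). Here n = 6: eigenvalue 0 once and 6 with multiplicity 5.
Laplacian eigenvalues: [0.0, 6.0, 6.0, 6.0, 6.0, 6.0]. Largest eigenvalue (spectral radius) = 6.0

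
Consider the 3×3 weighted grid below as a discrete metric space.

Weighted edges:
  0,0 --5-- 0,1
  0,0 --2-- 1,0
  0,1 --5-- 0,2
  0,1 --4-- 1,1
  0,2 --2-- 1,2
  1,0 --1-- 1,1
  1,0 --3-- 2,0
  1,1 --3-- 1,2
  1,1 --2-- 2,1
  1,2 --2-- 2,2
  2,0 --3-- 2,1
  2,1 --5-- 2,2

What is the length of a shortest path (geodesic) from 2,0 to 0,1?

Shortest path: 2,0 → 1,0 → 1,1 → 0,1, total weight = 8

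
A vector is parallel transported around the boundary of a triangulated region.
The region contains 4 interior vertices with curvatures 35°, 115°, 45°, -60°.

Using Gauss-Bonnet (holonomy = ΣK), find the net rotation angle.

Holonomy = total enclosed curvature = 35° + 115° + 45° + (-60°) = 135°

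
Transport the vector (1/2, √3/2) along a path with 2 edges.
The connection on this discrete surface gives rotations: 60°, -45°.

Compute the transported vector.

Total rotation: 60° + (-45°) = 15°. Final vector: (0.2588, 0.9659)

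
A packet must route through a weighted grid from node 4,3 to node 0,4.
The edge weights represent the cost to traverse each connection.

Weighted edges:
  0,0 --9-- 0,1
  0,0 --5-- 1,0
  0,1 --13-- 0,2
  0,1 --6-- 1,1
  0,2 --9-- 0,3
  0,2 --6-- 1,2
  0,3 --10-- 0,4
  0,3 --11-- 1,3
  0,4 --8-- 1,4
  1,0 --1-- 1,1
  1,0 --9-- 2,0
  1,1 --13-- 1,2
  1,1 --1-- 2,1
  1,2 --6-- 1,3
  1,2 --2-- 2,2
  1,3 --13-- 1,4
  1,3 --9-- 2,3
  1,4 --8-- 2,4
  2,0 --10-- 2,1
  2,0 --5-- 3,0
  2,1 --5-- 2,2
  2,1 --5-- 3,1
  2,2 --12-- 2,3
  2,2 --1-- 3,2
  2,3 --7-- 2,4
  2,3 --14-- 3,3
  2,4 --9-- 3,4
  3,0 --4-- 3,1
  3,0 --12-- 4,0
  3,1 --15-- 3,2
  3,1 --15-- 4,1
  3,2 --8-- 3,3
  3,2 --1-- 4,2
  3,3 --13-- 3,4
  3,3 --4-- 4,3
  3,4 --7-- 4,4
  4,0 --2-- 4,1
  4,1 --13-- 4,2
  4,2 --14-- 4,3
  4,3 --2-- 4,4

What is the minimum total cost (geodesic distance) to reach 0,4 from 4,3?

Shortest path: 4,3 → 4,4 → 3,4 → 2,4 → 1,4 → 0,4, total weight = 34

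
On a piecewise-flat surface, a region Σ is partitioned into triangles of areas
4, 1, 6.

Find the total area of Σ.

4 + 1 + 6 = 11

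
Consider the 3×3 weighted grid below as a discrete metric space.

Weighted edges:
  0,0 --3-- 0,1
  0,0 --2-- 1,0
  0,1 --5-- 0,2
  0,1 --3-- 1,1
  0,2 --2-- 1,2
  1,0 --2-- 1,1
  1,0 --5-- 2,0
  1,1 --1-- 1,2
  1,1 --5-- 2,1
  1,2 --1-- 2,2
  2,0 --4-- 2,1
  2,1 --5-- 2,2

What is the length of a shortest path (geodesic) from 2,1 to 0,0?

Shortest path: 2,1 → 1,1 → 1,0 → 0,0, total weight = 9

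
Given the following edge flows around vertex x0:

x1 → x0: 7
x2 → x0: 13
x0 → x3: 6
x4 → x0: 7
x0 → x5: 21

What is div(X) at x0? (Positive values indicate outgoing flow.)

Divergence = sum of outgoing flows = (-7) + (-13) + 6 + (-7) + 21 = 0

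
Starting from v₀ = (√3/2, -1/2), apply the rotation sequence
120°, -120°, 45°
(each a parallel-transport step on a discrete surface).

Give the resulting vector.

Total rotation: 120° + (-120°) + 45° = 45°. Final vector: (0.9659, 0.2588)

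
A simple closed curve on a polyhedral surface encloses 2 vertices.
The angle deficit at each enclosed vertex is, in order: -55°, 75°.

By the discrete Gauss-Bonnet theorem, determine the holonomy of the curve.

Holonomy = total enclosed curvature = (-55°) + 75° = 20°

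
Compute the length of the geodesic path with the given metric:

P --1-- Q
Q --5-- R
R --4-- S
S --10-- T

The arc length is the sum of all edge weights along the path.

Arc length = 1 + 5 + 4 + 10 = 20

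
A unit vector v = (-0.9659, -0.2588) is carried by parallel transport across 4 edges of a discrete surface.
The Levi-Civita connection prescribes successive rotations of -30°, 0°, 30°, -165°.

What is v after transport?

Total rotation: (-30°) + 0° + 30° + (-165°) = -165°. Final vector: (0.8660, 0.5000)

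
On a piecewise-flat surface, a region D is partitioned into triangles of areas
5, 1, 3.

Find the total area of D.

5 + 1 + 3 = 9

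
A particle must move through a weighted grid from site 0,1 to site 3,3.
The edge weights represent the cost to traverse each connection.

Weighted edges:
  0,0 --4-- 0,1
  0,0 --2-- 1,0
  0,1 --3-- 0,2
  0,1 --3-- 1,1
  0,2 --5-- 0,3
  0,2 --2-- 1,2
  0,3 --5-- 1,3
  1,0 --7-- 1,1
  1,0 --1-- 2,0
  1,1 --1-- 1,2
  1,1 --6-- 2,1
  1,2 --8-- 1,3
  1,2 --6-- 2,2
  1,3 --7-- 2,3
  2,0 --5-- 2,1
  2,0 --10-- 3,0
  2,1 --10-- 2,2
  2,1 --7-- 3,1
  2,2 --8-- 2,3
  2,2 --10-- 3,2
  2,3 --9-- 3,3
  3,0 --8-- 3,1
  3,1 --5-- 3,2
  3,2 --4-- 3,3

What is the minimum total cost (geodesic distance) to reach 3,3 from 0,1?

Shortest path: 0,1 → 1,1 → 1,2 → 2,2 → 3,2 → 3,3, total weight = 24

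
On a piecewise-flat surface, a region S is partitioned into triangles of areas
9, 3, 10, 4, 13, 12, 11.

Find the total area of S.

9 + 3 + 10 + 4 + 13 + 12 + 11 = 62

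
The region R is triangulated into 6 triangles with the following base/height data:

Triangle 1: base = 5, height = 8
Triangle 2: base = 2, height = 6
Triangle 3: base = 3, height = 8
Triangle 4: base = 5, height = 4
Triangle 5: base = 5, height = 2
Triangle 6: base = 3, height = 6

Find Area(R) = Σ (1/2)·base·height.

(1/2)×5×8 + (1/2)×2×6 + (1/2)×3×8 + (1/2)×5×4 + (1/2)×5×2 + (1/2)×3×6 = 62.0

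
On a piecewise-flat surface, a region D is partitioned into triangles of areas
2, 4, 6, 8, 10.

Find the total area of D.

2 + 4 + 6 + 8 + 10 = 30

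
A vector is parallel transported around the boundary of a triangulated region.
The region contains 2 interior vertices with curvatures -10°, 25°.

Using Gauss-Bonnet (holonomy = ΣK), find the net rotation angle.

Holonomy = total enclosed curvature = (-10°) + 25° = 15°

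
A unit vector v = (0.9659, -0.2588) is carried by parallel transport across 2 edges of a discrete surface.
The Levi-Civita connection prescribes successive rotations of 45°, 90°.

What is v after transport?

Total rotation: 45° + 90° = 135°. Final vector: (-0.5000, 0.8660)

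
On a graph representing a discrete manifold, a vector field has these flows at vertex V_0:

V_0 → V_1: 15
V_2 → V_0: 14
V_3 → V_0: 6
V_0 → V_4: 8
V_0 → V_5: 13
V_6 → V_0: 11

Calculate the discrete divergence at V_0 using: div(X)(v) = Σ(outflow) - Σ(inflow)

Divergence = sum of outgoing flows = 15 + (-14) + (-6) + 8 + 13 + (-11) = 5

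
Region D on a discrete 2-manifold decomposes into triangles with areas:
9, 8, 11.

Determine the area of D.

9 + 8 + 11 = 28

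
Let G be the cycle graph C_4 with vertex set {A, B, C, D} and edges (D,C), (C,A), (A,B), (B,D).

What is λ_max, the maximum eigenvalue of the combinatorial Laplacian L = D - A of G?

The cycle graph C_n has Laplacian eigenvalues λ_k = 2 − 2cos(2πk/n), k = 0, 1, …, n−1. Here n = 4:
k=0: 2 − 2cos(0) = 0.0; k=1: 2 − 2cos(π/2) = 2.0; k=2: 2 − 2cos(π) = 4.0; k=3: 2 − 2cos(3π/2) = 2.0.
Laplacian eigenvalues: [0.0, 2.0, 2.0, 4.0]. Largest eigenvalue (spectral radius) = 4.0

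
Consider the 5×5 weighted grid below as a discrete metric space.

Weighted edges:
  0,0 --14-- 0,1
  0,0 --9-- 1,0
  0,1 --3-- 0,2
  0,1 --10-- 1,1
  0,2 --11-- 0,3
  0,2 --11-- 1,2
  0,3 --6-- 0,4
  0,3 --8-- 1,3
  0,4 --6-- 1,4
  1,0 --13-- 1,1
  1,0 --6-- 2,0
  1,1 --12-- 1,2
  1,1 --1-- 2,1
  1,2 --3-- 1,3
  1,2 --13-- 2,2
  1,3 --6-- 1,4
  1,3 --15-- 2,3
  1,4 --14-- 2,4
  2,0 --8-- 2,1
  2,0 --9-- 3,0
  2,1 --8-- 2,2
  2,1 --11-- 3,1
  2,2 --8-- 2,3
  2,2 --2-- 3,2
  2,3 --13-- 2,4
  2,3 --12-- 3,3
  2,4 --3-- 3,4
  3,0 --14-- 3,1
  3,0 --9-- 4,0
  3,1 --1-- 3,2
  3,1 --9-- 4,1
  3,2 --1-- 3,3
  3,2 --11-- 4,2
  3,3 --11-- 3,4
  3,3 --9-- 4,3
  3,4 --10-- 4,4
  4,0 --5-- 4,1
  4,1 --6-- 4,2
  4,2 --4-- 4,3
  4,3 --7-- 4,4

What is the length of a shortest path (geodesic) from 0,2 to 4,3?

Shortest path: 0,2 → 0,1 → 1,1 → 2,1 → 2,2 → 3,2 → 3,3 → 4,3, total weight = 34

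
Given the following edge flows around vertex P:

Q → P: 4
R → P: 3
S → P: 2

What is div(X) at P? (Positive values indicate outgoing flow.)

Divergence = sum of outgoing flows = (-4) + (-3) + (-2) = -9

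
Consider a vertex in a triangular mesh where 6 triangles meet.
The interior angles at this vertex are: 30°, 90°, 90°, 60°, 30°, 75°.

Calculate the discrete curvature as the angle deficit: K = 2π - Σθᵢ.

Sum of angles = 375°. K = 360° - 375° = -15° = -π/12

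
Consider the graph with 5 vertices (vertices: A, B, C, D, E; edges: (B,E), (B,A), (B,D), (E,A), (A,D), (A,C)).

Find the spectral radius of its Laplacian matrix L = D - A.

Degrees: deg(A) = 4, deg(B) = 3, deg(C) = 1, deg(D) = 2, deg(E) = 2.
L = D − A with rows/columns ordered (A, B, C, D, E):
  [ 4, -1, -1, -1, -1]
  [-1,  3,  0, -1, -1]
  [-1,  0,  1,  0,  0]
  [-1, -1,  0,  2,  0]
  [-1, -1,  0,  0,  2]
Characteristic polynomial: det(λI − L) = λ(λ − 1)(λ − 2)(λ − 4)(λ − 5).
Roots: λ = 0; (λ − 1) = 0 ⇒ λ = 1; (λ − 2) = 0 ⇒ λ = 2; (λ − 4) = 0 ⇒ λ = 4; (λ − 5) = 0 ⇒ λ = 5.
(Check: the roots sum (with multiplicity) to 12, matching trace L = Σdeg = 2·6 = 12.)
Laplacian eigenvalues: [0.0, 1.0, 2.0, 4.0, 5.0]. Largest eigenvalue (spectral radius) = 5.0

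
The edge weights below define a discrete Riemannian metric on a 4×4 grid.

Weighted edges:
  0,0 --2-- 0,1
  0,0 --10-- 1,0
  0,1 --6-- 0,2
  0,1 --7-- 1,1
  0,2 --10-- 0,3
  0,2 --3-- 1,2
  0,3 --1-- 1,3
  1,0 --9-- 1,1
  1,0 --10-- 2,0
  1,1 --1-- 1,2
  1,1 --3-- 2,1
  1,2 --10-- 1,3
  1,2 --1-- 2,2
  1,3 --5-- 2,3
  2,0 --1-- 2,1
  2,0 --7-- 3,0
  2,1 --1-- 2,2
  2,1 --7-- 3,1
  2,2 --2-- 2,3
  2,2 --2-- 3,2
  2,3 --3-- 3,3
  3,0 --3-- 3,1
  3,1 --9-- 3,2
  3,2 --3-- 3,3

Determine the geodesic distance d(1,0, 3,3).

Shortest path: 1,0 → 1,1 → 1,2 → 2,2 → 2,3 → 3,3, total weight = 16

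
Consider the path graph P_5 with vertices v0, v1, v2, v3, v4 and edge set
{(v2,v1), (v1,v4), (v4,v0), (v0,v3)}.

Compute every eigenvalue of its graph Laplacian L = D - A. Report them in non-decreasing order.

The path graph P_n has Laplacian eigenvalues λ_k = 2 − 2cos(kπ/n), k = 0, 1, …, n−1. Here n = 5:
k=0: 2 − 2cos(0) = 0.0; k=1: 2 − 2cos(π/5) = 0.382; k=2: 2 − 2cos(2π/5) = 1.382; k=3: 2 − 2cos(3π/5) = 2.618; k=4: 2 − 2cos(4π/5) = 3.618.
Laplacian eigenvalues (increasing order): [0.0, 0.382, 1.382, 2.618, 3.618]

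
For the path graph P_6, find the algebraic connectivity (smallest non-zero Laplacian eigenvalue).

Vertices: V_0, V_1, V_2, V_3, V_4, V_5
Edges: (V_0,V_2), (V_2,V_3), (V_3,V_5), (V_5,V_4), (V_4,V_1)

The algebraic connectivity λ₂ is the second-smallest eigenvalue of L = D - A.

The path graph P_n has Laplacian eigenvalues λ_k = 2 − 2cos(kπ/n), k = 0, 1, …, n−1. Here n = 6:
k=0: 2 − 2cos(0) = 0.0; k=1: 2 − 2cos(π/6) = 0.2679; k=2: 2 − 2cos(π/3) = 1.0; k=3: 2 − 2cos(π/2) = 2.0; k=4: 2 − 2cos(2π/3) = 3.0; k=5: 2 − 2cos(5π/6) = 3.7321.
Laplacian eigenvalues: [0.0, 0.2679, 1.0, 2.0, 3.0, 3.7321]. Algebraic connectivity (smallest non-zero eigenvalue) = 0.2679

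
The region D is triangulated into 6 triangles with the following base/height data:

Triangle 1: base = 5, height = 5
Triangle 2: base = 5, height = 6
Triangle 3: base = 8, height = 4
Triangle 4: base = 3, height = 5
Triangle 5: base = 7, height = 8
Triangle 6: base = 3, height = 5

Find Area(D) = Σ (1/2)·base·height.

(1/2)×5×5 + (1/2)×5×6 + (1/2)×8×4 + (1/2)×3×5 + (1/2)×7×8 + (1/2)×3×5 = 86.5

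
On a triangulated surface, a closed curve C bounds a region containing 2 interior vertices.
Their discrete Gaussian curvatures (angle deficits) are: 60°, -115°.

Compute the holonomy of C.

Holonomy = total enclosed curvature = 60° + (-115°) = -55°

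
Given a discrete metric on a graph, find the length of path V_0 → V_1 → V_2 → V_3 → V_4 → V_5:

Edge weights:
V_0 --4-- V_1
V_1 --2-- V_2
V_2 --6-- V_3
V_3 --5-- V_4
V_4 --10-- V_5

Arc length = 4 + 2 + 6 + 5 + 10 = 27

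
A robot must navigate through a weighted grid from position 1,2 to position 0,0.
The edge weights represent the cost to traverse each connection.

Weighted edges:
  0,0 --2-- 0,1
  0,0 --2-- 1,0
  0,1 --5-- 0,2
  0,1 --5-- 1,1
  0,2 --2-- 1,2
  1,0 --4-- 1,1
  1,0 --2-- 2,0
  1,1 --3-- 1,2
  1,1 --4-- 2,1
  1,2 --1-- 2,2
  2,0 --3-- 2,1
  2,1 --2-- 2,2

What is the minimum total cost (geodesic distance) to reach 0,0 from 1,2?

Shortest path: 1,2 → 0,2 → 0,1 → 0,0, total weight = 9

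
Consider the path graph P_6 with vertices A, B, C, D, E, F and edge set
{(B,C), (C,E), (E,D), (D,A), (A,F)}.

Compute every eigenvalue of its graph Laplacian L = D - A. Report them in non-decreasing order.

The path graph P_n has Laplacian eigenvalues λ_k = 2 − 2cos(kπ/n), k = 0, 1, …, n−1. Here n = 6:
k=0: 2 − 2cos(0) = 0.0; k=1: 2 − 2cos(π/6) = 0.2679; k=2: 2 − 2cos(π/3) = 1.0; k=3: 2 − 2cos(π/2) = 2.0; k=4: 2 − 2cos(2π/3) = 3.0; k=5: 2 − 2cos(5π/6) = 3.7321.
Laplacian eigenvalues (increasing order): [0.0, 0.2679, 1.0, 2.0, 3.0, 3.7321]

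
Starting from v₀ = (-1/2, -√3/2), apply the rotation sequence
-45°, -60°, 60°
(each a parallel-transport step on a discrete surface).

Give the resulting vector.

Total rotation: (-45°) + (-60°) + 60° = -45°. Final vector: (-0.9659, -0.2588)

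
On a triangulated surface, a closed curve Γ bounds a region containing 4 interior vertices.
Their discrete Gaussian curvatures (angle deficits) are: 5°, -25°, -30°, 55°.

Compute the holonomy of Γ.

Holonomy = total enclosed curvature = 5° + (-25°) + (-30°) + 55° = 5°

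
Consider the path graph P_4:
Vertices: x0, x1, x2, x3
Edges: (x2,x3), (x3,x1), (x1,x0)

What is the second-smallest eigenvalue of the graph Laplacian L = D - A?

The path graph P_n has Laplacian eigenvalues λ_k = 2 − 2cos(kπ/n), k = 0, 1, …, n−1. Here n = 4:
k=0: 2 − 2cos(0) = 0.0; k=1: 2 − 2cos(π/4) = 0.5858; k=2: 2 − 2cos(π/2) = 2.0; k=3: 2 − 2cos(3π/4) = 3.4142.
Laplacian eigenvalues: [0.0, 0.5858, 2.0, 3.4142]. Algebraic connectivity (smallest non-zero eigenvalue) = 0.5858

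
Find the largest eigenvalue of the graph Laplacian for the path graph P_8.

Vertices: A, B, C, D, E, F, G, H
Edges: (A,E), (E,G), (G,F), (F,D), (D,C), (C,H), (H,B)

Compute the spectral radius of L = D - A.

The path graph P_n has Laplacian eigenvalues λ_k = 2 − 2cos(kπ/n), k = 0, 1, …, n−1. Here n = 8:
k=0: 2 − 2cos(0) = 0.0; k=1: 2 − 2cos(π/8) = 0.1522; k=2: 2 − 2cos(π/4) = 0.5858; k=3: 2 − 2cos(3π/8) = 1.2346; k=4: 2 − 2cos(π/2) = 2.0; k=5: 2 − 2cos(5π/8) = 2.7654; k=6: 2 − 2cos(3π/4) = 3.4142; k=7: 2 − 2cos(7π/8) = 3.8478.
Laplacian eigenvalues: [0.0, 0.1522, 0.5858, 1.2346, 2.0, 2.7654, 3.4142, 3.8478]. Largest eigenvalue (spectral radius) = 3.8478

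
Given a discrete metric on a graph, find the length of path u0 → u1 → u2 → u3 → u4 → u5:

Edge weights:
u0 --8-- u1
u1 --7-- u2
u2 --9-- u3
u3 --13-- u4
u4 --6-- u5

Arc length = 8 + 7 + 9 + 13 + 6 = 43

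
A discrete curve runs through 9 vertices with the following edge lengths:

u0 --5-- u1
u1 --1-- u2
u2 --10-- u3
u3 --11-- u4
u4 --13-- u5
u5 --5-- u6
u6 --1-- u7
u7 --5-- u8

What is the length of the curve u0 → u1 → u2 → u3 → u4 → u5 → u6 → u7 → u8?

Arc length = 5 + 1 + 10 + 11 + 13 + 5 + 1 + 5 = 51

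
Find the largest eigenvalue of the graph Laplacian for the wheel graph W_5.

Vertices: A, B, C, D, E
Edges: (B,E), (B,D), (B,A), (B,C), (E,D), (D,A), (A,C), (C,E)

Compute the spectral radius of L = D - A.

The wheel W_5 is the join K_1 ∨ C_4 (a hub joined to every vertex of a cycle of length 4). For a join G ∨ H (G on p vertices, H on q vertices) the Laplacian spectrum is 0, p+q, the eigenvalues of L(G) other than one 0 each shifted by +q, and the eigenvalues of L(H) other than one 0 each shifted by +p. With G = K_1 (p = 1, nothing left after dropping its 0) and H = C_4 (q = 4, eigenvalues 2 − 2cos(2πk/4), k = 0, …, 3; drop k = 0), the spectrum of W_5 is 0, 5, and 1 + (2 − 2cos(2πk/4)) = 3 − 2cos(2πk/4) for k = 1, …, 3:
k=1: 3 − 2cos(π/2) = 3.0; k=2: 3 − 2cos(π) = 5.0; k=3: 3 − 2cos(3π/2) = 3.0.
Laplacian eigenvalues: [0.0, 3.0, 3.0, 5.0, 5.0]. Largest eigenvalue (spectral radius) = 5.0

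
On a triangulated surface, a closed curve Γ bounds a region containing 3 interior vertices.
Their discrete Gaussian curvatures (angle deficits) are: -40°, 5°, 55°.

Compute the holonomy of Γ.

Holonomy = total enclosed curvature = (-40°) + 5° + 55° = 20°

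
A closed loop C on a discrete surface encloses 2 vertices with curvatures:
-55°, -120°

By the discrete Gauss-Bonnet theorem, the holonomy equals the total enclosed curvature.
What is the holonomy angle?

Holonomy = total enclosed curvature = (-55°) + (-120°) = -175°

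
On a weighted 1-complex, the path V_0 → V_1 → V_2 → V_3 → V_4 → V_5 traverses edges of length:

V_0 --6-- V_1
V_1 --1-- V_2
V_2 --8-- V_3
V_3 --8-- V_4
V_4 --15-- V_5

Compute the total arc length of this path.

Arc length = 6 + 1 + 8 + 8 + 15 = 38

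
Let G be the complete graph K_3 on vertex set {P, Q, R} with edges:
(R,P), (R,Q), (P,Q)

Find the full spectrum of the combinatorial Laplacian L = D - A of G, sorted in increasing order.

For the complete graph K_n, L = nI − J (J = all-ones matrix). J has eigenvalues n (once, eigenvector 𝟙) and 0 (multiplicity n−1), so L has eigenvalues 0 (once) and n (multiplicity n−1). Here n = 3: eigenvalue 0 once and 3 with multiplicity 2.
Laplacian eigenvalues (increasing order): [0.0, 3.0, 3.0]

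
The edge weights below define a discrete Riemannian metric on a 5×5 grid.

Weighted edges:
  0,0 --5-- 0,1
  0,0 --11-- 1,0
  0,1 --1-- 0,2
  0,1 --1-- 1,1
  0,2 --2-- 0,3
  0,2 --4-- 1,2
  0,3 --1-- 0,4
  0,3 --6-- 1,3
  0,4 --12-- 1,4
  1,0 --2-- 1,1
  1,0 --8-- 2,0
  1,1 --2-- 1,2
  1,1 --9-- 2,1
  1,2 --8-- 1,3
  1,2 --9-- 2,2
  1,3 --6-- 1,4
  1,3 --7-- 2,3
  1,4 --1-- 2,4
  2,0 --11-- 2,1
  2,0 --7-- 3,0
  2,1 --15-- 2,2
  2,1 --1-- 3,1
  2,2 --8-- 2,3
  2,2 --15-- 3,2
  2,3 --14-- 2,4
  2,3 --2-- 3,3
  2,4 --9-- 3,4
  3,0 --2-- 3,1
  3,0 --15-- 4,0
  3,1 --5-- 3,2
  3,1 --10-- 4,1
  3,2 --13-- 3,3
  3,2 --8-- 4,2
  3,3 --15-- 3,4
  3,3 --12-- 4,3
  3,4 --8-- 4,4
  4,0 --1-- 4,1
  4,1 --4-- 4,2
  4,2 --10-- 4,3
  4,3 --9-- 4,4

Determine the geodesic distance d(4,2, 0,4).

Shortest path: 4,2 → 3,2 → 3,1 → 2,1 → 1,1 → 0,1 → 0,2 → 0,3 → 0,4, total weight = 28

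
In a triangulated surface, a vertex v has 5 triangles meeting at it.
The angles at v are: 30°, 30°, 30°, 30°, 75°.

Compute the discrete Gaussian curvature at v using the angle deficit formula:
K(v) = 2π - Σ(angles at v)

Sum of angles = 195°. K = 360° - 195° = 165° = 11π/12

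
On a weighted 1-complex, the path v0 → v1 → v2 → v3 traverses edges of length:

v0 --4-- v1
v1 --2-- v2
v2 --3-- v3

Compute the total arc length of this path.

Arc length = 4 + 2 + 3 = 9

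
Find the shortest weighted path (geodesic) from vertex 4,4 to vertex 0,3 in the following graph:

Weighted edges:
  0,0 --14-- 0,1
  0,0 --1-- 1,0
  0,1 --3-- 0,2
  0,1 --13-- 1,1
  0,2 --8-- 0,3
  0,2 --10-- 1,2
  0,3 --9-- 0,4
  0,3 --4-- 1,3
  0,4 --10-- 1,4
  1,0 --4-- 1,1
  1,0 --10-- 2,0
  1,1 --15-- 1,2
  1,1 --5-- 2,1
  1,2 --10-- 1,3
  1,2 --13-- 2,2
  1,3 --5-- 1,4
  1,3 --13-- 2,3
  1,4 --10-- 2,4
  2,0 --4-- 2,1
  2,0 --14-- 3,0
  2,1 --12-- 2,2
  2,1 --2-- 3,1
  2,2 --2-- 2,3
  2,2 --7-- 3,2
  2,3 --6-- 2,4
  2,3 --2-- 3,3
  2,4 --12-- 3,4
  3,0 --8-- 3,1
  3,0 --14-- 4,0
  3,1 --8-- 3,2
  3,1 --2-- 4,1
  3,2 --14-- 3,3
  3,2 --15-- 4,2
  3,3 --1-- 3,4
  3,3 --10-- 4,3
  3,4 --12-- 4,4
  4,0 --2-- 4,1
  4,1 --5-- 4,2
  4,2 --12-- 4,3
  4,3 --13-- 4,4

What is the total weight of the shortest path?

Shortest path: 4,4 → 3,4 → 3,3 → 2,3 → 1,3 → 0,3, total weight = 32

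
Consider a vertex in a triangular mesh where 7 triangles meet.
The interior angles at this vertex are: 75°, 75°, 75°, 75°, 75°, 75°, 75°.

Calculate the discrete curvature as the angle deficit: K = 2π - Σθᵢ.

Sum of angles = 525°. K = 360° - 525° = -165°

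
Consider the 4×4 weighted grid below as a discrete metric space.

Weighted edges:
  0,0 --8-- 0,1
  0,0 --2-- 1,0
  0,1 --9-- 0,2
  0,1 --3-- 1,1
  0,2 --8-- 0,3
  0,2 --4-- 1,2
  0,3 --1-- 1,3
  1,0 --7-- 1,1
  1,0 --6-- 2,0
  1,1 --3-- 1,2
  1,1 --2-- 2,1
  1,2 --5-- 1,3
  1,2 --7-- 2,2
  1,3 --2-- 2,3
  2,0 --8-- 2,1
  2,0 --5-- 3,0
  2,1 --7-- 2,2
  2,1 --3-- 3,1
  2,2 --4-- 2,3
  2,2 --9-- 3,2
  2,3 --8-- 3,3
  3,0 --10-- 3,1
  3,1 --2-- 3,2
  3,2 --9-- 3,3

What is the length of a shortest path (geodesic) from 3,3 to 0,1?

Shortest path: 3,3 → 3,2 → 3,1 → 2,1 → 1,1 → 0,1, total weight = 19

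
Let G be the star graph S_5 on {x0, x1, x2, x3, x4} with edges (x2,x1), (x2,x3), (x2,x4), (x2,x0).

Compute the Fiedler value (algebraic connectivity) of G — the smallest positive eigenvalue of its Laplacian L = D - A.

The star S_5 is the complete bipartite graph K_{1,4} (one hub of degree 4, 4 leaves of degree 1). The Laplacian spectrum of K_{p,q} is 0, p (multiplicity q−1), q (multiplicity p−1), p+q. With p = 1, q = 4: 0 once, 1 with multiplicity 3, and 5 once. (Check: trace L = sum of degrees = 8 = 3·1 + 5.)
Laplacian eigenvalues: [0.0, 1.0, 1.0, 1.0, 5.0]. Algebraic connectivity (smallest non-zero eigenvalue) = 1.0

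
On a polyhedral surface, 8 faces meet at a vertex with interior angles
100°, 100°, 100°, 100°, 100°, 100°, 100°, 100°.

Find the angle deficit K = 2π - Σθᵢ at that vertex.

Sum of angles = 800°. K = 360° - 800° = -440° = -22π/9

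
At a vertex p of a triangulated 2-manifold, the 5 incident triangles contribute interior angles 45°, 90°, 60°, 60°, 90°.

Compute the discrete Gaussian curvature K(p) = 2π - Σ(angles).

Sum of angles = 345°. K = 360° - 345° = 15°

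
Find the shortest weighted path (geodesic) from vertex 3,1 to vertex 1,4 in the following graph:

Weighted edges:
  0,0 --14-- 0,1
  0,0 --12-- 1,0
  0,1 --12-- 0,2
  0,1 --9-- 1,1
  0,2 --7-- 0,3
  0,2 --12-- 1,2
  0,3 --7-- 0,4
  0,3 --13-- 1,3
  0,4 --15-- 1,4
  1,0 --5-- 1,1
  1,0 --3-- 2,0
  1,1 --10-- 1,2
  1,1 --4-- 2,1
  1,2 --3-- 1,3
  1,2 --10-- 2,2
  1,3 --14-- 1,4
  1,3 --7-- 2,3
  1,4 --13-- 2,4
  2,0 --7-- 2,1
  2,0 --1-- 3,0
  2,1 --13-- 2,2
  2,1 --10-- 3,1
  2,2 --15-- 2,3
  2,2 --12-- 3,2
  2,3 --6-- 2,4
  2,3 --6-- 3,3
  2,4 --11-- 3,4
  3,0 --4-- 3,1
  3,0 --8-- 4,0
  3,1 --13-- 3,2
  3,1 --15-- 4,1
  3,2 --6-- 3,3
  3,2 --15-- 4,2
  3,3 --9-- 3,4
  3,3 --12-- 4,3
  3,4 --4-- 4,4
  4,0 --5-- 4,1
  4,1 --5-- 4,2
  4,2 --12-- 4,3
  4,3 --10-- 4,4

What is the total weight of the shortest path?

Shortest path: 3,1 → 3,0 → 2,0 → 1,0 → 1,1 → 1,2 → 1,3 → 1,4, total weight = 40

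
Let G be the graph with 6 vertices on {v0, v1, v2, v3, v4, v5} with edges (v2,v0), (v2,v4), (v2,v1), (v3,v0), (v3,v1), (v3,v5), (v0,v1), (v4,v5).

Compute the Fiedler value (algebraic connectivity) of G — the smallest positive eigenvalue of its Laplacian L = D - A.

Degrees: deg(v0) = 3, deg(v1) = 3, deg(v2) = 3, deg(v3) = 3, deg(v4) = 2, deg(v5) = 2.
L = D − A with rows/columns ordered (v0, v1, v2, v3, v4, v5):
  [ 3, -1, -1, -1,  0,  0]
  [-1,  3, -1, -1,  0,  0]
  [-1, -1,  3,  0, -1,  0]
  [-1, -1,  0,  3,  0, -1]
  [ 0,  0, -1,  0,  2, -1]
  [ 0,  0,  0, -1, -1,  2]
Characteristic polynomial: det(λI − L) = λ(λ² − 6λ + 6)(λ − 2)(λ − 4)².
Roots: λ = 0; (λ² − 6λ + 6) = 0 ⇒ λ = 3 ± √3 ≈ 1.2679, 4.7321; (λ − 2) = 0 ⇒ λ = 2; (λ − 4) = 0 ⇒ λ = 4 (multiplicity 2).
(Check: the roots sum (with multiplicity) to 16, matching trace L = Σdeg = 2·8 = 16.)
Laplacian eigenvalues: [0.0, 1.2679, 2.0, 4.0, 4.0, 4.7321]. Algebraic connectivity (smallest non-zero eigenvalue) = 1.2679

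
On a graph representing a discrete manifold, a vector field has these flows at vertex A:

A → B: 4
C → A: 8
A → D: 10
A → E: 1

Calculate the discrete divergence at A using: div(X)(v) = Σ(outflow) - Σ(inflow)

Divergence = sum of outgoing flows = 4 + (-8) + 10 + 1 = 7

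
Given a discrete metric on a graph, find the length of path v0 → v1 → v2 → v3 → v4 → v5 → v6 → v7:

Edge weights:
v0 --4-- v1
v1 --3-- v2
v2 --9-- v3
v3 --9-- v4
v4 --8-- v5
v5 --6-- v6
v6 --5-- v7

Arc length = 4 + 3 + 9 + 9 + 8 + 6 + 5 = 44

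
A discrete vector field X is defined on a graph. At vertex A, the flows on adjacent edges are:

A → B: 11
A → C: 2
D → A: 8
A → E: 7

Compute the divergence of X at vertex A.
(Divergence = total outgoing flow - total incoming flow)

Divergence = sum of outgoing flows = 11 + 2 + (-8) + 7 = 12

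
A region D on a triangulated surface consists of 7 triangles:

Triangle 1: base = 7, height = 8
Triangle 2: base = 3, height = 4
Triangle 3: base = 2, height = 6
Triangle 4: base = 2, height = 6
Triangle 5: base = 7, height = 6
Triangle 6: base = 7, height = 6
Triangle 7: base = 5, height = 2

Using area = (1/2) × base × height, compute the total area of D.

(1/2)×7×8 + (1/2)×3×4 + (1/2)×2×6 + (1/2)×2×6 + (1/2)×7×6 + (1/2)×7×6 + (1/2)×5×2 = 93.0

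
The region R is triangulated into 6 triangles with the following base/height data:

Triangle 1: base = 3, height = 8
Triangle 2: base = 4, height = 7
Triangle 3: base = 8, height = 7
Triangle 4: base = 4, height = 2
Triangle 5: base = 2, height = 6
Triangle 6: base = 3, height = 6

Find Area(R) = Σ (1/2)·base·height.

(1/2)×3×8 + (1/2)×4×7 + (1/2)×8×7 + (1/2)×4×2 + (1/2)×2×6 + (1/2)×3×6 = 73.0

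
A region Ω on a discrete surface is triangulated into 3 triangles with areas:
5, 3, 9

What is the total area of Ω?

5 + 3 + 9 = 17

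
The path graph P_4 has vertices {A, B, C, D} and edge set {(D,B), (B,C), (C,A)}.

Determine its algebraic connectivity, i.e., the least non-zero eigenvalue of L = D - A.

The path graph P_n has Laplacian eigenvalues λ_k = 2 − 2cos(kπ/n), k = 0, 1, …, n−1. Here n = 4:
k=0: 2 − 2cos(0) = 0.0; k=1: 2 − 2cos(π/4) = 0.5858; k=2: 2 − 2cos(π/2) = 2.0; k=3: 2 − 2cos(3π/4) = 3.4142.
Laplacian eigenvalues: [0.0, 0.5858, 2.0, 3.4142]. Algebraic connectivity (smallest non-zero eigenvalue) = 0.5858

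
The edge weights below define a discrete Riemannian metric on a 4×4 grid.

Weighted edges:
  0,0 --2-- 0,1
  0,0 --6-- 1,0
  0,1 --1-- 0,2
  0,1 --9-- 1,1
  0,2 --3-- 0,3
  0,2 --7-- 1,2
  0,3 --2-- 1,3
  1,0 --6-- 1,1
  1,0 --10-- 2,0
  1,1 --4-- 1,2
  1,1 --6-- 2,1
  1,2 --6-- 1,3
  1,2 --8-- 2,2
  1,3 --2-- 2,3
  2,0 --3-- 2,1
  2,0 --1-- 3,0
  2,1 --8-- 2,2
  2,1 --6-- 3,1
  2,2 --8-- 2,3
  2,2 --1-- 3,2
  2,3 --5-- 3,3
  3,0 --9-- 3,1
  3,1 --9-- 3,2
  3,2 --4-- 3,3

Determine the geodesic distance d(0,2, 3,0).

Shortest path: 0,2 → 0,1 → 0,0 → 1,0 → 2,0 → 3,0, total weight = 20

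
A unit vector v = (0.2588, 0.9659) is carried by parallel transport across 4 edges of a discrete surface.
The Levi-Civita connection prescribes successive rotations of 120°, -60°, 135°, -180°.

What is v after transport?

Total rotation: 120° + (-60°) + 135° + (-180°) = 15°. Final vector: (0, 1)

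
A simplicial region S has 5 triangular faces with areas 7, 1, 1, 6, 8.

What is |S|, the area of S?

7 + 1 + 1 + 6 + 8 = 23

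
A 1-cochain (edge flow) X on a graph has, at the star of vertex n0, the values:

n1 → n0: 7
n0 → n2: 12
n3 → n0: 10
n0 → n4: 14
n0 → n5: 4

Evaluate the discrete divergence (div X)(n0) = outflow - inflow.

Divergence = sum of outgoing flows = (-7) + 12 + (-10) + 14 + 4 = 13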